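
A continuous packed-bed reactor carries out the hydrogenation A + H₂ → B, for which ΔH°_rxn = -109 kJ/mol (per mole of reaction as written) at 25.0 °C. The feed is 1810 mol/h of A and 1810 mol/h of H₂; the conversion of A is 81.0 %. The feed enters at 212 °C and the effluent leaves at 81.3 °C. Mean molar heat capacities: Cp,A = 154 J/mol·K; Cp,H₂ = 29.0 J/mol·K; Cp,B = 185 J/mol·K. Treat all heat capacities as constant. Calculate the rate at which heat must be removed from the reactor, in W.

Extent of reaction ξ = 0.810 × 1810 = 1466.1 mol/h
Reaction term: ξ·ΔH°_rxn = 1466.1 × -109 = -159800 kJ/h
Sensible, feed 212→25 °C: -61940 kJ/h
Outlet flows (mol/h): A 343.9, H₂ 343.9, B 1466.1
Sensible, products 25→81.3 °C: 18813 kJ/h
Q = ΔH = -202930 kJ/h = -56.37 kW
Heat removed = 56370 W

Q_out = 56400 W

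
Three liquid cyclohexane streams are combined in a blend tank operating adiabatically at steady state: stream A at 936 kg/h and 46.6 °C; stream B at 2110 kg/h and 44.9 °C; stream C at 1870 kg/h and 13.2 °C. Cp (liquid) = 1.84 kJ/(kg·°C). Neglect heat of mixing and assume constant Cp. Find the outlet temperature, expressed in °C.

Adiabatic, steady state ⇒ Σ ṁᵢCp,ᵢ(T_out − Tᵢ) = 0
Σ ṁᵢCp,ᵢTᵢ = 936×1.84×46.6 + 2110×1.84×44.9 + 1870×1.84×13.2 = 299990
Σ ṁᵢCp,ᵢ = 936×1.84 + 2110×1.84 + 1870×1.84 = 9045.4
T_out = 299990 / 9045.4 = 33.165 °C

T_out = 33.2 °C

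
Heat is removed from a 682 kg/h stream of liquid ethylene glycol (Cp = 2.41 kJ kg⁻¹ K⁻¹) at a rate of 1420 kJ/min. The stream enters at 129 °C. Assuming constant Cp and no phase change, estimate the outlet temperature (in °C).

Q = 1420 kJ/min = 85200 kJ/h
ΔT = Q/(ṁ·Cp) = 85200/(682×2.41) = 51.837 K
T_out = 129 − 51.837 = 77.163 °C

T_out = 77.2 °C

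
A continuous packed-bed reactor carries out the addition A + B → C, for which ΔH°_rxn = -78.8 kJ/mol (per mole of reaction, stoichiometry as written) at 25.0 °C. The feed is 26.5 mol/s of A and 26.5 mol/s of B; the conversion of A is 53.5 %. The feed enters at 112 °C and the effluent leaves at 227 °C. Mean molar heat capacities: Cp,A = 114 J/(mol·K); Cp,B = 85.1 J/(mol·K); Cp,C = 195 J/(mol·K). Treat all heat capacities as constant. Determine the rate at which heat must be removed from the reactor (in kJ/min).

Q_out = 31300 kJ/min

Extent of reaction ξ = 0.535 × 26.5 = 14.178 mol/s
Reaction term: ξ·ΔH°_rxn = 14.178 × -78.8 = -1117.2 kJ/s
Sensible, feed 112→25 °C: -459.03 kJ/s
Outlet flows (mol/s): A 12.322, B 12.322, C 14.178
Sensible, products 25→227 °C: 1054 kJ/s
Q = ΔH = -522.17 kJ/s = -522.17 kW
Heat removed = 31330 kJ/min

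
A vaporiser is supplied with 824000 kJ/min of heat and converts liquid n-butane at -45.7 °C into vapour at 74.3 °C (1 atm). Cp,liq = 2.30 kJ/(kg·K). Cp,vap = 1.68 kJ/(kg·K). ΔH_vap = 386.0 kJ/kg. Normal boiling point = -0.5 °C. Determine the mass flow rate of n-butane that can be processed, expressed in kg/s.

Δh = 2.30×(-0.5−-45.7) + 386.0 + 1.68×(74.3−-0.5) = 615.62 kJ/kg
Q = 824000 kJ/min = 13733 kJ/s = 13733 kJ/s
ṁ = Q/Δh = 13733 / 615.62 = 22.308 kg/s

ṁ = 22.3 kg/s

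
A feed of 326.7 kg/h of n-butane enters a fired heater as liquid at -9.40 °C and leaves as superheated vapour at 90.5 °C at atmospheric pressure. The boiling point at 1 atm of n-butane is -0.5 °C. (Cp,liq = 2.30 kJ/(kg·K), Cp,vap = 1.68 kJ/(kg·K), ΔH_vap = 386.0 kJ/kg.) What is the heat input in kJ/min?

liquid -9.40→-0.5 °C: 20.47 kJ/kg
vaporisation at -0.5 °C: 386 kJ/kg
vapour -0.5→90.5 °C: 152.88 kJ/kg
Δh = 20.47 + 386 + 152.88 = 559.35 kJ/kg
Q = ṁ·Δh = 326.7 kg/h × 559.35 kJ/kg = 182740 kJ/h
|Q| = 50.761 kW = 3045.7 kJ/min

Q = 3050 kJ/min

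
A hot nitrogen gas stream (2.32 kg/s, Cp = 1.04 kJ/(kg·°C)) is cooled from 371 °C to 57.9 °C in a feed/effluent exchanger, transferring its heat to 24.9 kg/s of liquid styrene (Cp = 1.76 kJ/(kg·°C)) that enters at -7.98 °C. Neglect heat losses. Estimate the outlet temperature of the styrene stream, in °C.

Heat released by hot stream: Q = 2.32 × 1.04 × (371 − 57.9) = 755.45 kJ/s
Energy balance on cold side (adiabatic exchanger): Q = ṁ_c·Cp_c·(T_c,out − T_c,in)
T_c,out = -7.98 + 755.45/(24.9 × 1.76) = 9.2582 °C

T_c,out = 9.26 °C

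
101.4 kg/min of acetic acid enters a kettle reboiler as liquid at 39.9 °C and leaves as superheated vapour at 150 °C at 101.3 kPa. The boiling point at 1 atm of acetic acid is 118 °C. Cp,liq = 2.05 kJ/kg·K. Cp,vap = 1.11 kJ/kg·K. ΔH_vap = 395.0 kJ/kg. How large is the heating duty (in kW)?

liquid 39.9→118 °C: 160.1 kJ/kg
vaporisation at 118 °C: 395 kJ/kg
vapour 118→150 °C: 35.52 kJ/kg
Δh = 160.1 + 395 + 35.52 = 590.62 kJ/kg
Q = ṁ·Δh = 101.4 kg/min × 590.62 kJ/kg = 59889 kJ/min
|Q| = 998.16 kW

Q = 998 kW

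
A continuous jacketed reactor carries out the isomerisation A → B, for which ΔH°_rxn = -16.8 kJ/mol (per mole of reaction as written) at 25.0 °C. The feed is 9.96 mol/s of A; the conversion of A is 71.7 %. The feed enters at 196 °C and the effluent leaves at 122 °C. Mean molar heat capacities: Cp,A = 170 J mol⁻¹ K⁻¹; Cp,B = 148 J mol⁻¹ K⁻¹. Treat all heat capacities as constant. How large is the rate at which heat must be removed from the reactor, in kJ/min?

Q_out = 15600 kJ/min

Extent of reaction ξ = 0.717 × 9.96 = 7.1413 mol/s
Reaction term: ξ·ΔH°_rxn = 7.1413 × -16.8 = -119.97 kJ/s
Sensible, feed 196→25 °C: -289.54 kJ/s
Outlet flows (mol/s): A 2.8187, B 7.1413
Sensible, products 25→122 °C: 149 kJ/s
Q = ΔH = -260.51 kJ/s = -260.51 kW
Heat removed = 15631 kJ/min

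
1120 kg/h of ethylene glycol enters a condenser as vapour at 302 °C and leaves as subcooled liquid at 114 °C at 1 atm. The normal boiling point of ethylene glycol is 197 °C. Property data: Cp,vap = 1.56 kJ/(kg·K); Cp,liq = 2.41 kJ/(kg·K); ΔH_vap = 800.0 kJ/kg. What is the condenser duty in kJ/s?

vapour 302→197 °C: -163.8 kJ/kg
condensation at 197 °C: -800 kJ/kg
liquid 197→114 °C: -200.03 kJ/kg
Δh = -163.8 + -800 + -200.03 = -1163.8 kJ/kg
Q = ṁ·Δh = 1120 kg/h × -1163.8 kJ/kg = -1.3035e+06 kJ/h
|Q| = 362.08 kW

Q_c = 362 kJ/s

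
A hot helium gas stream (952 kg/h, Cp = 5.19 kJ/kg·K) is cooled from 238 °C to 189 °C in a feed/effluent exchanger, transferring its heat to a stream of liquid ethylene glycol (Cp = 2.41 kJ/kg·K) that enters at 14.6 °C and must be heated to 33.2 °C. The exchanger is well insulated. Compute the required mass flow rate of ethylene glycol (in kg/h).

ṁ_c = 5400 kg/h

Heat released by hot stream: Q = 952 × 5.19 × (238 − 189) = 242100 kJ/h
Energy balance on cold side (adiabatic exchanger): Q = ṁ_c·Cp_c·(T_c,out − T_c,in)
ṁ_c = 242100 / [2.41 × (33.2 − 14.6)] = 5401 kg/h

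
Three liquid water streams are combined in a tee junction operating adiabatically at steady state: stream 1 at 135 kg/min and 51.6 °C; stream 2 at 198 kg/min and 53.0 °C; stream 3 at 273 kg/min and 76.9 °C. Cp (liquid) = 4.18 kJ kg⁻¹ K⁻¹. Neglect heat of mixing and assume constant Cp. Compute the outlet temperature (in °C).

T_out = 63.5 °C

No heat crosses the boundary, so H_out = H_in.
Σ ṁᵢCp,ᵢTᵢ = 135×4.18×51.6 + 198×4.18×53.0 + 273×4.18×76.9 = 160740
Σ ṁᵢCp,ᵢ = 135×4.18 + 198×4.18 + 273×4.18 = 2533.1
T_out = 160740 / 2533.1 = 63.455 °C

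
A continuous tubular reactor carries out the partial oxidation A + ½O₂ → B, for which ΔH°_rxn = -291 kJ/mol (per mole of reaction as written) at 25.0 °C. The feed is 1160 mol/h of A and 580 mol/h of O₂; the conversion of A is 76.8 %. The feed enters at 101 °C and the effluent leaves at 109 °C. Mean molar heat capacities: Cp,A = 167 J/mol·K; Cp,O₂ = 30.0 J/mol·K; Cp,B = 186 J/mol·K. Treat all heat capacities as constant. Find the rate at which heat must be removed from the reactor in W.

Extent of reaction ξ = 0.768 × 1160 = 890.88 mol/h
Reaction term: ξ·ΔH°_rxn = 890.88 × -291 = -259250 kJ/h
Sensible, feed 101→25 °C: -16045 kJ/h
Outlet flows (mol/h): A 269.12, O₂ 134.56, B 890.88
Sensible, products 25→109 °C: 18033 kJ/h
Q = ΔH = -257260 kJ/h = -71.46 kW
Heat removed = 71460 W

Q_out = 71500 W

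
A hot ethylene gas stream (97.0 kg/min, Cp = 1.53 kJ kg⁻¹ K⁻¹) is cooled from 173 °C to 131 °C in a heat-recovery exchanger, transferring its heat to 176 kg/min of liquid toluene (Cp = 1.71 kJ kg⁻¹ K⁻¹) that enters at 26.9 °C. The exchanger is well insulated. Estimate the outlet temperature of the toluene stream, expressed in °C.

Heat released by hot stream: Q = 97.0 × 1.53 × (173 − 131) = 6233.2 kJ/min
Energy balance on cold side (adiabatic exchanger): Q = ṁ_c·Cp_c·(T_c,out − T_c,in)
T_c,out = 26.9 + 6233.2/(176 × 1.71) = 47.611 °C

T_c,out = 47.6 °C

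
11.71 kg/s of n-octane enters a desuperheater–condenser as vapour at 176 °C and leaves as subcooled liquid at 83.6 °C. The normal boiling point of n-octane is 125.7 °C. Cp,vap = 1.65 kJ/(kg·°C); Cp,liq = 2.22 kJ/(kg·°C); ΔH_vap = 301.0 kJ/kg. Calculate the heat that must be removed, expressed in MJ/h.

Q_c = 20100 MJ/h

vapour 176→125.7 °C: -82.995 kJ/kg
condensation at 125.7 °C: -301 kJ/kg
liquid 125.7→83.6 °C: -93.462 kJ/kg
Δh = -82.995 + -301 + -93.462 = -477.46 kJ/kg
Q = ṁ·Δh = 11.71 kg/s × -477.46 kJ/kg = -5591 kJ/s
|Q| = 5591 kW = 20128 MJ/h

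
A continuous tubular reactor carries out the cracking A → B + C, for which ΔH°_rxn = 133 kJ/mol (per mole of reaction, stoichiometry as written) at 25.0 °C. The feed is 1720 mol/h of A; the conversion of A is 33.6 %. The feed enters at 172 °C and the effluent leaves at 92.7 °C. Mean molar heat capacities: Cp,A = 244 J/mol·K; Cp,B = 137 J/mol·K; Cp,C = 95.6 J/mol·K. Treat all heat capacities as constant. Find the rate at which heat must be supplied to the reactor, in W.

Extent of reaction ξ = 0.336 × 1720 = 577.92 mol/h
Reaction term: ξ·ΔH°_rxn = 577.92 × 133 = 76863 kJ/h
Sensible, feed 172→25 °C: -61693 kJ/h
Outlet flows (mol/h): A 1142.1, B 577.92, C 577.92
Sensible, products 25→92.7 °C: 27966 kJ/h
Q = ΔH = 43137 kJ/h = 11.982 kW
Heat supplied = 11982 W

Q_in = 12000 W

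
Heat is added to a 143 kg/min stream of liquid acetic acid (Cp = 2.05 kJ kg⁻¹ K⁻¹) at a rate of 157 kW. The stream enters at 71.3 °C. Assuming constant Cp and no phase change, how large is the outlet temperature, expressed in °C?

T_out = 103 °C

Q = 157 kW = 9420 kJ/min
ΔT = Q/(ṁ·Cp) = 9420/(143×2.05) = 32.134 K
T_out = 71.3 + 32.134 = 103.43 °C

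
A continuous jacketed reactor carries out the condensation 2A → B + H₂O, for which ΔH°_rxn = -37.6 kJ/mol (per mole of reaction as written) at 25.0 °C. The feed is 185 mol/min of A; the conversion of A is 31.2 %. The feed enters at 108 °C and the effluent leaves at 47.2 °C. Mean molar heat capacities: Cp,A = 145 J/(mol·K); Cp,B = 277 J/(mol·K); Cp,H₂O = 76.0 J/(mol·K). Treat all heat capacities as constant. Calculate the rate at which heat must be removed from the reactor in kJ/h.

Extent of reaction ξ = 0.312 × 185 / 2 = 28.86 mol/min
Reaction term: ξ·ΔH°_rxn = 28.86 × -37.6 = -1085.1 kJ/min
Sensible, feed 108→25 °C: -2226.5 kJ/min
Outlet flows (mol/min): A 127.28, B 28.86, H₂O 28.86
Sensible, products 25→47.2 °C: 635.88 kJ/min
Q = ΔH = -2675.7 kJ/min = -44.596 kW
Heat removed = 160540 kJ/h

Q_out = 161000 kJ/h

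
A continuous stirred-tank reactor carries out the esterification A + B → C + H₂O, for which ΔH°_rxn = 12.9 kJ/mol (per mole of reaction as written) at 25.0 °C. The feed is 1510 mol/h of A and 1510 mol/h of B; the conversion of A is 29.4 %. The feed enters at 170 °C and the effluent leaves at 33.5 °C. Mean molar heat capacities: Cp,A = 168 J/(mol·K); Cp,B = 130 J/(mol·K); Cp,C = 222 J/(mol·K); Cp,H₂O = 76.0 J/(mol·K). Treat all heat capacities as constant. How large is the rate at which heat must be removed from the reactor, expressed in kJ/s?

Extent of reaction ξ = 0.294 × 1510 = 443.94 mol/h
Reaction term: ξ·ΔH°_rxn = 443.94 × 12.9 = 5726.8 kJ/h
Sensible, feed 170→25 °C: -65247 kJ/h
Outlet flows (mol/h): A 1066.1, B 1066.1, C 443.94, H₂O 443.94
Sensible, products 25→33.5 °C: 3824.8 kJ/h
Q = ΔH = -55695 kJ/h = -15.471 kW
Heat removed = 15.471 kJ/s

Q_out = 15.5 kJ/s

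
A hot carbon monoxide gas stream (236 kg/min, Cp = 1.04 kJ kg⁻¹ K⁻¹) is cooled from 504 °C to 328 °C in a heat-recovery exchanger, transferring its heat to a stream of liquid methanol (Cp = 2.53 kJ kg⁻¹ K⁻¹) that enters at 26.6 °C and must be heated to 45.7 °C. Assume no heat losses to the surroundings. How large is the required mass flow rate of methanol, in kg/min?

ṁ_c = 894 kg/min

Heat released by hot stream: Q = 236 × 1.04 × (504 − 328) = 43197 kJ/min
Energy balance on cold side (adiabatic exchanger): Q = ṁ_c·Cp_c·(T_c,out − T_c,in)
ṁ_c = 43197 / [2.53 × (45.7 − 26.6)] = 893.93 kg/min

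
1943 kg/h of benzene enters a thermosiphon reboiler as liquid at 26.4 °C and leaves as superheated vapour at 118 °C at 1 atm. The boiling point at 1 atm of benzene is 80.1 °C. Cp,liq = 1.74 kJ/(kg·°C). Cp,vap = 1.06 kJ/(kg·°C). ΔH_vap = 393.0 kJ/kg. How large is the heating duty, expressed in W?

liquid 26.4→80.1 °C: 93.438 kJ/kg
vaporisation at 80.1 °C: 393 kJ/kg
vapour 80.1→118 °C: 40.174 kJ/kg
Δh = 93.438 + 393 + 40.174 = 526.61 kJ/kg
Q = ṁ·Δh = 1943 kg/h × 526.61 kJ/kg = 1.0232e+06 kJ/h
|Q| = 284.22 kW = 284220 W

Q = 284000 W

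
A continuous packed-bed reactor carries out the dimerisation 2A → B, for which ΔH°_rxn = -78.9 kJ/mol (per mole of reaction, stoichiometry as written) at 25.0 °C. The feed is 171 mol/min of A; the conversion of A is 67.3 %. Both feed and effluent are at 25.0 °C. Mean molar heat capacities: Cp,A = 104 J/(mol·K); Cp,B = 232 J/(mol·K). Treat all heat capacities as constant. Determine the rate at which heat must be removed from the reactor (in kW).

Q_out = 75.7 kW

Extent of reaction ξ = 0.673 × 171 / 2 = 57.542 mol/min
Reaction term: ξ·ΔH°_rxn = 57.542 × -78.9 = -4540 kJ/min
Q = ΔH = -4540 kJ/min = -75.667 kW
Heat removed = 75.667 kW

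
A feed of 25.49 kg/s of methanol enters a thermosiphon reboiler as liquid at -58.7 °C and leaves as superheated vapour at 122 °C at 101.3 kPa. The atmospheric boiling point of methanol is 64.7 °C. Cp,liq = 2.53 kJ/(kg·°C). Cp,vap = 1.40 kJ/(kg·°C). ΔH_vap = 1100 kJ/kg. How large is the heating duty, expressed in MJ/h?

Q = 137000 MJ/h

liquid -58.7→64.7 °C: 312.2 kJ/kg
vaporisation at 64.7 °C: 1100 kJ/kg
vapour 64.7→122 °C: 80.22 kJ/kg
Δh = 312.2 + 1100 + 80.22 = 1492.4 kJ/kg
Q = ṁ·Δh = 25.49 kg/s × 1492.4 kJ/kg = 38042 kJ/s
|Q| = 38042 kW = 136950 MJ/h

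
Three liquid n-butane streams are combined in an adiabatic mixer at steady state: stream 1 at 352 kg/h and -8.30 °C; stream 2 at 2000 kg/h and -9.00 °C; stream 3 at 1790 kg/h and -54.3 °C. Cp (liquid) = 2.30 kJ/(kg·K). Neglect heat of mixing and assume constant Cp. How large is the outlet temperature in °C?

T_out = -28.5 °C

No heat crosses the boundary, so H_out = H_in.
T_out = Σ ṁᵢCp,ᵢTᵢ / Σ ṁᵢCp,ᵢ
      = -271670 / 9526.6 = -28.517 °C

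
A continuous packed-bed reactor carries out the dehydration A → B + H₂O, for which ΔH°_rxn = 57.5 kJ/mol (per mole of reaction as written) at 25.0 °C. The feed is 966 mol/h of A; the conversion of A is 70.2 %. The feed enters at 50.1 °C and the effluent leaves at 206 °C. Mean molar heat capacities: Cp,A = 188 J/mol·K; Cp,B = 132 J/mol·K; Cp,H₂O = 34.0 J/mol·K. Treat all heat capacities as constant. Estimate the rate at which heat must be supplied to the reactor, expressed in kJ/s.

Q_in = 17.9 kJ/s

Extent of reaction ξ = 0.702 × 966 = 678.13 mol/h
Reaction term: ξ·ΔH°_rxn = 678.13 × 57.5 = 38993 kJ/h
Sensible, feed 50.1→25 °C: -4558.4 kJ/h
Outlet flows (mol/h): A 287.87, B 678.13, H₂O 678.13
Sensible, products 25→206 °C: 30171 kJ/h
Q = ΔH = 64605 kJ/h = 17.946 kW
Heat supplied = 17.946 kJ/s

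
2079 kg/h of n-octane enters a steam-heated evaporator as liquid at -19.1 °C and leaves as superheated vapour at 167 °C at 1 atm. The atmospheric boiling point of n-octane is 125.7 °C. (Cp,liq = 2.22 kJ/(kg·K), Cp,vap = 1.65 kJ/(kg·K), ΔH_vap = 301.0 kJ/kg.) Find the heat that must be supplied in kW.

Q = 399 kW

liquid -19.1→125.7 °C: 321.46 kJ/kg
vaporisation at 125.7 °C: 301 kJ/kg
vapour 125.7→167 °C: 68.145 kJ/kg
Δh = 321.46 + 301 + 68.145 = 690.6 kJ/kg
Q = ṁ·Δh = 2079 kg/h × 690.6 kJ/kg = 1.4358e+06 kJ/h
|Q| = 398.82 kW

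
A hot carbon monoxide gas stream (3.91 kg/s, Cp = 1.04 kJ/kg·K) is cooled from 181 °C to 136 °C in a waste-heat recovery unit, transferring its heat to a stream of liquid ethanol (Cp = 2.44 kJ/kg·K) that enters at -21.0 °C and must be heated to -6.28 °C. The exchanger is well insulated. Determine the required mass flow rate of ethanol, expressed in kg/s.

Heat released by hot stream: Q = 3.91 × 1.04 × (181 − 136) = 182.99 kJ/s
Energy balance on cold side (adiabatic exchanger): Q = ṁ_c·Cp_c·(T_c,out − T_c,in)
ṁ_c = 182.99 / [2.44 × (-6.28 − -21.0)] = 5.0948 kg/s

ṁ_c = 5.09 kg/s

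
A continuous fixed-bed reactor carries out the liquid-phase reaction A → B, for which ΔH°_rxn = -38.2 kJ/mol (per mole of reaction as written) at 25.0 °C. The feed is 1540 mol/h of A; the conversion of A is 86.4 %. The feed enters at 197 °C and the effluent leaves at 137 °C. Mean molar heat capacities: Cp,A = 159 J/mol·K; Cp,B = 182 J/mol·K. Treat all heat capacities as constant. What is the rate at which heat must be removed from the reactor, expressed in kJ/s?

Q_out = 17.2 kJ/s

Extent of reaction ξ = 0.864 × 1540 = 1330.6 mol/h
Reaction term: ξ·ΔH°_rxn = 1330.6 × -38.2 = -50827 kJ/h
Sensible, feed 197→25 °C: -42116 kJ/h
Outlet flows (mol/h): A 209.44, B 1330.6
Sensible, products 25→137 °C: 30852 kJ/h
Q = ΔH = -62091 kJ/h = -17.248 kW
Heat removed = 17.248 kJ/s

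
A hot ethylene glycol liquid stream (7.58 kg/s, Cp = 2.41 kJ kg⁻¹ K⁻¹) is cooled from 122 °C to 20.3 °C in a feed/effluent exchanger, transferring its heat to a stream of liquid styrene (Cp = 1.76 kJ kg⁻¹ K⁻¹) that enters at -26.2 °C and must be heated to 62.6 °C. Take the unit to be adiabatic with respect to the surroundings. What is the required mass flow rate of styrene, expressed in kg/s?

Heat released by hot stream: Q = 7.58 × 2.41 × (122 − 20.3) = 1857.8 kJ/s
Energy balance on cold side (adiabatic exchanger): Q = ṁ_c·Cp_c·(T_c,out − T_c,in)
ṁ_c = 1857.8 / [1.76 × (62.6 − -26.2)] = 11.887 kg/s

ṁ_c = 11.9 kg/s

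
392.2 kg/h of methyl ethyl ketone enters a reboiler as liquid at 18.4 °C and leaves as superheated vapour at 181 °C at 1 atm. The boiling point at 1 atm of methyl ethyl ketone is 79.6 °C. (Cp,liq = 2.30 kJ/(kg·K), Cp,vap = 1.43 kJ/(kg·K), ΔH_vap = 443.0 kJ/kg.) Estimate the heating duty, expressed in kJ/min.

liquid 18.4→79.6 °C: 140.76 kJ/kg
vaporisation at 79.6 °C: 443 kJ/kg
vapour 79.6→181 °C: 145 kJ/kg
Δh = 140.76 + 443 + 145 = 728.76 kJ/kg
Q = ṁ·Δh = 392.2 kg/h × 728.76 kJ/kg = 285820 kJ/h
|Q| = 79.395 kW = 4763.7 kJ/min

Q = 4760 kJ/min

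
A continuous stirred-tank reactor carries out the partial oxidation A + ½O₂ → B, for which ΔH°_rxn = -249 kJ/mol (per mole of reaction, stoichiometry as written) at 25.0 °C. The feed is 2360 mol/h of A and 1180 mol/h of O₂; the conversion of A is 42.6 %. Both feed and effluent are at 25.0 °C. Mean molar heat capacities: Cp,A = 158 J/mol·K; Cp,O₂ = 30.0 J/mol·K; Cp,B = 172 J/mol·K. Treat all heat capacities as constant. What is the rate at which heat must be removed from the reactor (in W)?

Extent of reaction ξ = 0.426 × 2360 = 1005.4 mol/h
Reaction term: ξ·ΔH°_rxn = 1005.4 × -249 = -250330 kJ/h
Q = ΔH = -250330 kJ/h = -69.537 kW
Heat removed = 69537 W

Q_out = 69500 W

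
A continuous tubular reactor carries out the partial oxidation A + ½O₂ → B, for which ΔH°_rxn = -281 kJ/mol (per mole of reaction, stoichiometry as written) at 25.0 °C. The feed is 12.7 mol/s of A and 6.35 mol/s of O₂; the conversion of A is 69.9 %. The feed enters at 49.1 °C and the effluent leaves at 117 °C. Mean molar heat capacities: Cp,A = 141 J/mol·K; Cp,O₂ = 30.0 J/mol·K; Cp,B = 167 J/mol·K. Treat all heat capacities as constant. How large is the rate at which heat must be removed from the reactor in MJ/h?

Q_out = 8460 MJ/h

Extent of reaction ξ = 0.699 × 12.7 = 8.8773 mol/s
Reaction term: ξ·ΔH°_rxn = 8.8773 × -281 = -2494.5 kJ/s
Sensible, feed 49.1→25 °C: -47.747 kJ/s
Outlet flows (mol/s): A 3.8227, O₂ 1.9114, B 8.8773
Sensible, products 25→117 °C: 191.25 kJ/s
Q = ΔH = -2351 kJ/s = -2351 kW
Heat removed = 8463.7 MJ/h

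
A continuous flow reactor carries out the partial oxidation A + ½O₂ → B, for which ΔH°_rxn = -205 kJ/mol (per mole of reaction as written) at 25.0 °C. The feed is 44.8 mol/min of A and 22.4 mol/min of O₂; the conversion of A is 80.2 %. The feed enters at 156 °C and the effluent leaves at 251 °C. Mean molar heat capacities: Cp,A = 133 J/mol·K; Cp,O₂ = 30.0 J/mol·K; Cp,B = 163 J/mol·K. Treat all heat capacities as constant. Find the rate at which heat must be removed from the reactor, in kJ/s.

Extent of reaction ξ = 0.802 × 44.8 = 35.93 mol/min
Reaction term: ξ·ΔH°_rxn = 35.93 × -205 = -7365.6 kJ/min
Sensible, feed 156→25 °C: -868.58 kJ/min
Outlet flows (mol/min): A 8.8704, O₂ 4.4352, B 35.93
Sensible, products 25→251 °C: 1620.3 kJ/min
Q = ΔH = -6613.9 kJ/min = -110.23 kW
Heat removed = 110.23 kJ/s

Q_out = 110 kJ/s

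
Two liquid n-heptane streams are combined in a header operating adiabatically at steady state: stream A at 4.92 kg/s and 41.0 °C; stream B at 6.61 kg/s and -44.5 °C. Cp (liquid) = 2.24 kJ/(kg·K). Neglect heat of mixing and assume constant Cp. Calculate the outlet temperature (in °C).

T_out = -8.02 °C

No heat crosses the boundary, so H_out = H_in.
T_out = Σ ṁᵢCp,ᵢTᵢ / Σ ṁᵢCp,ᵢ
      = -207.03 / 25.827 = -8.016 °C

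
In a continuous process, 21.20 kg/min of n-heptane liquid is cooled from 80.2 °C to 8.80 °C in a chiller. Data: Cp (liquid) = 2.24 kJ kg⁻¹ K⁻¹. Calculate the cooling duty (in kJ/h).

Q_c = 203000 kJ/h

Q = ṁ·Cp·ΔT = 21.20 × 2.24 × (8.80 − 80.2) = -3390.6 kJ/min
Converting: 3390.6 / 60 s = 56.511 kW
Cooling duty = 203440 kJ/h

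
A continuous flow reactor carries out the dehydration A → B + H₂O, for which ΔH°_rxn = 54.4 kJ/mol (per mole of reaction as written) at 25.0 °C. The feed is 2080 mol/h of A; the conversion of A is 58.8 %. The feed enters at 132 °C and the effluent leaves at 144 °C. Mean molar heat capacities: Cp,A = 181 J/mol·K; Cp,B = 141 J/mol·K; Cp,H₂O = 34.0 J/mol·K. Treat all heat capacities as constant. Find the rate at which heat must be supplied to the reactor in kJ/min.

Q_in = 1170 kJ/min

Extent of reaction ξ = 0.588 × 2080 = 1223 mol/h
Reaction term: ξ·ΔH°_rxn = 1223 × 54.4 = 66533 kJ/h
Sensible, feed 132→25 °C: -40283 kJ/h
Outlet flows (mol/h): A 856.96, B 1223, H₂O 1223
Sensible, products 25→144 °C: 43928 kJ/h
Q = ΔH = 70178 kJ/h = 19.494 kW
Heat supplied = 1169.6 kJ/min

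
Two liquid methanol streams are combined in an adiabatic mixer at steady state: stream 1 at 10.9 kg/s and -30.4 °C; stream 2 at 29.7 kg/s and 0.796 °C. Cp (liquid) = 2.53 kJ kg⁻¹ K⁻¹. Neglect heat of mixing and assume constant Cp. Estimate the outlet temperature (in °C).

Adiabatic, steady state ⇒ Σ ṁᵢCp,ᵢ(T_out − Tᵢ) = 0
T_out = Σ ṁᵢCp,ᵢTᵢ / Σ ṁᵢCp,ᵢ
      = -778.53 / 102.72 = -7.5793 °C

T_out = -7.58 °C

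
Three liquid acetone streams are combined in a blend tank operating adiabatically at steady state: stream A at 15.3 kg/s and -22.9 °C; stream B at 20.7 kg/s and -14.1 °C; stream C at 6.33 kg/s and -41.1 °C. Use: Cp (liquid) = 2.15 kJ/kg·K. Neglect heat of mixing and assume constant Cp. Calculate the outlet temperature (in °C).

Energy balance with Q = 0: Σ ṁᵢCp,ᵢ(T_out − Tᵢ) = 0
T_out = Σ ṁᵢCp,ᵢTᵢ / Σ ṁᵢCp,ᵢ
      = -1940.2 / 91.01 = -21.318 °C

T_out = -21.3 °C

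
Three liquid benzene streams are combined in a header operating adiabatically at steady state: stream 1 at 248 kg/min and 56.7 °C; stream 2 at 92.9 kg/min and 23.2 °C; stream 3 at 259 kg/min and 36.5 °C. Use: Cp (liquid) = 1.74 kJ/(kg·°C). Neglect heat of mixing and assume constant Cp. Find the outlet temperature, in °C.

Adiabatic, steady state ⇒ Σ ṁᵢCp,ᵢ(T_out − Tᵢ) = 0
T_out = Σ ṁᵢCp,ᵢTᵢ / Σ ṁᵢCp,ᵢ
      = 44666 / 1043.8 = 42.791 °C

T_out = 42.8 °C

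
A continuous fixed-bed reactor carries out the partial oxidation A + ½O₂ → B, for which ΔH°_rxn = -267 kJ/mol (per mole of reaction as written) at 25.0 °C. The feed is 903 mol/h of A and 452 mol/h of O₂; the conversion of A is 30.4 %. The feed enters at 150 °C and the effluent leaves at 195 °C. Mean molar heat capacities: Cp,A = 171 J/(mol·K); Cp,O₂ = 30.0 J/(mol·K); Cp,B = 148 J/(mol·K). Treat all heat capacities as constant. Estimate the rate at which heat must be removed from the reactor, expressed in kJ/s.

Extent of reaction ξ = 0.304 × 903 = 274.51 mol/h
Reaction term: ξ·ΔH°_rxn = 274.51 × -267 = -73295 kJ/h
Sensible, feed 150→25 °C: -20997 kJ/h
Outlet flows (mol/h): A 628.49, O₂ 314.74, B 274.51
Sensible, products 25→195 °C: 26782 kJ/h
Q = ΔH = -67509 kJ/h = -18.753 kW
Heat removed = 18.753 kJ/s

Q_out = 18.8 kJ/s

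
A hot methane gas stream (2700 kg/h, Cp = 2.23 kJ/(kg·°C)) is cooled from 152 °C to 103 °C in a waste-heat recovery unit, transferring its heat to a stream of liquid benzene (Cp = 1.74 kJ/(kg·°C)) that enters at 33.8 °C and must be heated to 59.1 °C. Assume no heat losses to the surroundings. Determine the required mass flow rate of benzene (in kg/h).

Heat released by hot stream: Q = 2700 × 2.23 × (152 − 103) = 295030 kJ/h
Energy balance on cold side (adiabatic exchanger): Q = ṁ_c·Cp_c·(T_c,out − T_c,in)
ṁ_c = 295030 / [1.74 × (59.1 − 33.8)] = 6701.9 kg/h

ṁ_c = 6700 kg/h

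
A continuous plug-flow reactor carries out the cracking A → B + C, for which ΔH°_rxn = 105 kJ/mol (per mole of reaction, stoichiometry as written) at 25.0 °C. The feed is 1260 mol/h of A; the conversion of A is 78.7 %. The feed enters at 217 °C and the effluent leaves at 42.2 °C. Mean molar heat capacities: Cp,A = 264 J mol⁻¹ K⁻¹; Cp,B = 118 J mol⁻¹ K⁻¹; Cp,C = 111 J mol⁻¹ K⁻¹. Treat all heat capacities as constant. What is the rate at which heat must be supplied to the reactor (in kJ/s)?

Q_in = 12.6 kJ/s

Extent of reaction ξ = 0.787 × 1260 = 991.62 mol/h
Reaction term: ξ·ΔH°_rxn = 991.62 × 105 = 104120 kJ/h
Sensible, feed 217→25 °C: -63867 kJ/h
Outlet flows (mol/h): A 268.38, B 991.62, C 991.62
Sensible, products 25→42.2 °C: 5124.5 kJ/h
Q = ΔH = 45378 kJ/h = 12.605 kW
Heat supplied = 12.605 kJ/s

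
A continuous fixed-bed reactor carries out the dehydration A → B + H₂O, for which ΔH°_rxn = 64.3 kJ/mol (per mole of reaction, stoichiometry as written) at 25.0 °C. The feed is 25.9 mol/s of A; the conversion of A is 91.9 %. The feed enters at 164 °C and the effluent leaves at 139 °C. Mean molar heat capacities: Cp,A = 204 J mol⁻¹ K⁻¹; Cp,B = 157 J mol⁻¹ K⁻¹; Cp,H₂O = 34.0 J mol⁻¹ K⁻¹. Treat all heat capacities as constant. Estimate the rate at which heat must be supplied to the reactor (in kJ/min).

Q_in = 81800 kJ/min

Extent of reaction ξ = 0.919 × 25.9 = 23.802 mol/s
Reaction term: ξ·ΔH°_rxn = 23.802 × 64.3 = 1530.5 kJ/s
Sensible, feed 164→25 °C: -734.42 kJ/s
Outlet flows (mol/s): A 2.0979, B 23.802, H₂O 23.802
Sensible, products 25→139 °C: 567.06 kJ/s
Q = ΔH = 1363.1 kJ/s = 1363.1 kW
Heat supplied = 81787 kJ/min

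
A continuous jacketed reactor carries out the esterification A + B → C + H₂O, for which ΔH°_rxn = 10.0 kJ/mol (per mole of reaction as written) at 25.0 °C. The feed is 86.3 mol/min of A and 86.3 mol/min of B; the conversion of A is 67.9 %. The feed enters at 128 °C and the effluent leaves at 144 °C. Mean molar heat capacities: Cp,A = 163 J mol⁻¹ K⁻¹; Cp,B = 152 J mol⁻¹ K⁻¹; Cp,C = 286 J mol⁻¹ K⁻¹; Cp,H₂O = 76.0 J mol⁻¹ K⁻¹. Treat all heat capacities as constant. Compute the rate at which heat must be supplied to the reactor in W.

Extent of reaction ξ = 0.679 × 86.3 = 58.598 mol/min
Reaction term: ξ·ΔH°_rxn = 58.598 × 10.0 = 585.98 kJ/min
Sensible, feed 128→25 °C: -2800 kJ/min
Outlet flows (mol/min): A 27.702, B 27.702, C 58.598, H₂O 58.598
Sensible, products 25→144 °C: 3562.7 kJ/min
Q = ΔH = 1348.7 kJ/min = 22.478 kW
Heat supplied = 22478 W

Q_in = 22500 W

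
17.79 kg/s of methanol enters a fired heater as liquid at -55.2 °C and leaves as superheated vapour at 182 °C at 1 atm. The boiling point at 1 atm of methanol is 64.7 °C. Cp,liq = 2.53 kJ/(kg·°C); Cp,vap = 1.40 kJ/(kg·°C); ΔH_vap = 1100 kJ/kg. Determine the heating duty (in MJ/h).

liquid -55.2→64.7 °C: 303.35 kJ/kg
vaporisation at 64.7 °C: 1100 kJ/kg
vapour 64.7→182 °C: 164.22 kJ/kg
Δh = 303.35 + 1100 + 164.22 = 1567.6 kJ/kg
Q = ṁ·Δh = 17.79 kg/s × 1567.6 kJ/kg = 27887 kJ/s
|Q| = 27887 kW = 100390 MJ/h

Q = 100000 MJ/h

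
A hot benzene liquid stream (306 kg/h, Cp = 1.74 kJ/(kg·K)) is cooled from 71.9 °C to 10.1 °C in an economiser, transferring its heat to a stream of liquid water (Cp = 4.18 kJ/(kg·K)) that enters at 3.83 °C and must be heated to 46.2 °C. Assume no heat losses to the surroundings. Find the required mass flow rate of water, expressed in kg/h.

Heat released by hot stream: Q = 306 × 1.74 × (71.9 − 10.1) = 32905 kJ/h
Energy balance on cold side (adiabatic exchanger): Q = ṁ_c·Cp_c·(T_c,out − T_c,in)
ṁ_c = 32905 / [4.18 × (46.2 − 3.83)] = 185.79 kg/h

ṁ_c = 186 kg/h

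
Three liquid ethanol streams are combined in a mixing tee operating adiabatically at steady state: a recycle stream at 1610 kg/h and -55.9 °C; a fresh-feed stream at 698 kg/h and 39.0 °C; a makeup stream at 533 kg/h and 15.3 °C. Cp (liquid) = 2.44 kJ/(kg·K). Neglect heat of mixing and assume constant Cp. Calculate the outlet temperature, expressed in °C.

Energy balance with Q = 0: Σ ṁᵢCp,ᵢ(T_out − Tᵢ) = 0
Σ ṁᵢCp,ᵢTᵢ = 1610×2.44×-55.9 + 698×2.44×39.0 + 533×2.44×15.3 = -133280
Σ ṁᵢCp,ᵢ = 1610×2.44 + 698×2.44 + 533×2.44 = 6932
T_out = -133280 / 6932 = -19.226 °C

T_out = -19.2 °C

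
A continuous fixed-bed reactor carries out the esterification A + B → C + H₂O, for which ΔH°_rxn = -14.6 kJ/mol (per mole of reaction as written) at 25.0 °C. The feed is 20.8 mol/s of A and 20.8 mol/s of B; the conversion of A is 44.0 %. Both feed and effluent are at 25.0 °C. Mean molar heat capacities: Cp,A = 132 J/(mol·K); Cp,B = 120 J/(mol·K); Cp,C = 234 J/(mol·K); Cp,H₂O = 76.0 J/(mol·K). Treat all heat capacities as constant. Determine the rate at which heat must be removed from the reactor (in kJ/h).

Extent of reaction ξ = 0.440 × 20.8 = 9.152 mol/s
Reaction term: ξ·ΔH°_rxn = 9.152 × -14.6 = -133.62 kJ/s
Q = ΔH = -133.62 kJ/s = -133.62 kW
Heat removed = 481030 kJ/h

Q_out = 481000 kJ/h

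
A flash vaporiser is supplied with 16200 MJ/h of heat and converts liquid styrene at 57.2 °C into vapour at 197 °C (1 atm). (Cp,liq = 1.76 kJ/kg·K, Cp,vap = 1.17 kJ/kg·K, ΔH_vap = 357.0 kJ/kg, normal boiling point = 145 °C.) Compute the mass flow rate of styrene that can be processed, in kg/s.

ṁ = 7.86 kg/s

Δh = 1.76×(145−57.2) + 357.0 + 1.17×(197−145) = 572.37 kJ/kg
Q = 16200 MJ/h = 4500 kJ/s = 4500 kJ/s
ṁ = Q/Δh = 4500 / 572.37 = 7.8621 kg/s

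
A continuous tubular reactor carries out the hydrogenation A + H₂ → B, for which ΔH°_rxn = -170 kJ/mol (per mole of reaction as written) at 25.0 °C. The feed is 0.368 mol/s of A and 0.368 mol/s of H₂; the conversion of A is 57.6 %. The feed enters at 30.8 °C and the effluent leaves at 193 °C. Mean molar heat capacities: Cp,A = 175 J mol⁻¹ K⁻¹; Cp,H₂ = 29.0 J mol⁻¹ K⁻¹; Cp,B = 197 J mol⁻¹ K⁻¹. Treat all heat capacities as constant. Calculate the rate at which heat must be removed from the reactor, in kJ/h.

Extent of reaction ξ = 0.576 × 0.368 = 0.21197 mol/s
Reaction term: ξ·ΔH°_rxn = 0.21197 × -170 = -36.035 kJ/s
Sensible, feed 30.8→25 °C: -0.43542 kJ/s
Outlet flows (mol/s): A 0.15603, H₂ 0.15603, B 0.21197
Sensible, products 25→193 °C: 12.363 kJ/s
Q = ΔH = -24.107 kJ/s = -24.107 kW
Heat removed = 86786 kJ/h

Q_out = 86800 kJ/h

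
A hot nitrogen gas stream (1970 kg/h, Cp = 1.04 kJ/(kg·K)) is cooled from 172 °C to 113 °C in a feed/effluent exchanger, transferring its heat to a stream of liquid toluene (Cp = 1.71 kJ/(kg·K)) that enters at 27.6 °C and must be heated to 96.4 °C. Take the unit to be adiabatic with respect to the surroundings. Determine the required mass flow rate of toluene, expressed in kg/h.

Heat released by hot stream: Q = 1970 × 1.04 × (172 − 113) = 120880 kJ/h
Energy balance on cold side (adiabatic exchanger): Q = ṁ_c·Cp_c·(T_c,out − T_c,in)
ṁ_c = 120880 / [1.71 × (96.4 − 27.6)] = 1027.5 kg/h

ṁ_c = 1030 kg/h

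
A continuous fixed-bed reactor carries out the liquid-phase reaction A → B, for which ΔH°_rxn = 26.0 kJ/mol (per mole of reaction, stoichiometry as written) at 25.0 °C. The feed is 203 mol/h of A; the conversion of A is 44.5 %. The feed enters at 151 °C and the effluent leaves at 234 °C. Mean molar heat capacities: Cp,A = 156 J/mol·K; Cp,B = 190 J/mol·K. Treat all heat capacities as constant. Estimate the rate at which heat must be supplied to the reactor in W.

Extent of reaction ξ = 0.445 × 203 = 90.335 mol/h
Reaction term: ξ·ΔH°_rxn = 90.335 × 26.0 = 2348.7 kJ/h
Sensible, feed 151→25 °C: -3990.2 kJ/h
Outlet flows (mol/h): A 112.66, B 90.335
Sensible, products 25→234 °C: 7260.5 kJ/h
Q = ΔH = 5619.1 kJ/h = 1.5609 kW
Heat supplied = 1560.9 W

Q_in = 1560 W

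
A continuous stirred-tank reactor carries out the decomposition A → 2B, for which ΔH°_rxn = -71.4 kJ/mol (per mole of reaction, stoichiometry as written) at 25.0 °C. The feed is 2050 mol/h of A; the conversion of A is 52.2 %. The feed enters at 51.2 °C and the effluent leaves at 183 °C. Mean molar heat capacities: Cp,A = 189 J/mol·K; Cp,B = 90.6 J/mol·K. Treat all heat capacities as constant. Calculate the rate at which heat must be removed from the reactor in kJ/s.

Q_out = 7.41 kJ/s

Extent of reaction ξ = 0.522 × 2050 = 1070.1 mol/h
Reaction term: ξ·ΔH°_rxn = 1070.1 × -71.4 = -76405 kJ/h
Sensible, feed 51.2→25 °C: -10151 kJ/h
Outlet flows (mol/h): A 979.9, B 2140.2
Sensible, products 25→183 °C: 59898 kJ/h
Q = ΔH = -26658 kJ/h = -7.405 kW
Heat removed = 7.405 kJ/s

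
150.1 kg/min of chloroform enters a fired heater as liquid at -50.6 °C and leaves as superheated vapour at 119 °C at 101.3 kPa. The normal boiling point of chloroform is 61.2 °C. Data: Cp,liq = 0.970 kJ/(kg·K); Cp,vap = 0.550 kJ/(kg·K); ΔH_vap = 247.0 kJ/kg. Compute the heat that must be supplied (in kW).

Q = 969 kW

liquid -50.6→61.2 °C: 108.45 kJ/kg
vaporisation at 61.2 °C: 247 kJ/kg
vapour 61.2→119 °C: 31.79 kJ/kg
Δh = 108.45 + 247 + 31.79 = 387.24 kJ/kg
Q = ṁ·Δh = 150.1 kg/min × 387.24 kJ/kg = 58124 kJ/min
|Q| = 968.74 kW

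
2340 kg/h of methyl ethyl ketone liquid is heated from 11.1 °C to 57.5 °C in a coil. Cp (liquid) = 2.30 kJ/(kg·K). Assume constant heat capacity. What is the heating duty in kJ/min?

Q = ṁ·Cp·ΔT = 2340 × 2.30 × (57.5 − 11.1) = 249720 kJ/h
Converting: 249720 / 3600 s = 69.368 kW
Heating duty = 4162.1 kJ/min

Q = 4160 kJ/min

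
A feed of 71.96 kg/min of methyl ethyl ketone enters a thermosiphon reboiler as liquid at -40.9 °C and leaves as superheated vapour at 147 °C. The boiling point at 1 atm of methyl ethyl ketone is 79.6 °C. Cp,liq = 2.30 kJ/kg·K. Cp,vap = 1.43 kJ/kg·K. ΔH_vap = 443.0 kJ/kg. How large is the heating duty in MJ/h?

liquid -40.9→79.6 °C: 277.15 kJ/kg
vaporisation at 79.6 °C: 443 kJ/kg
vapour 79.6→147 °C: 96.382 kJ/kg
Δh = 277.15 + 443 + 96.382 = 816.53 kJ/kg
Q = ṁ·Δh = 71.96 kg/min × 816.53 kJ/kg = 58758 kJ/min
|Q| = 979.29 kW = 3525.5 MJ/h

Q = 3530 MJ/h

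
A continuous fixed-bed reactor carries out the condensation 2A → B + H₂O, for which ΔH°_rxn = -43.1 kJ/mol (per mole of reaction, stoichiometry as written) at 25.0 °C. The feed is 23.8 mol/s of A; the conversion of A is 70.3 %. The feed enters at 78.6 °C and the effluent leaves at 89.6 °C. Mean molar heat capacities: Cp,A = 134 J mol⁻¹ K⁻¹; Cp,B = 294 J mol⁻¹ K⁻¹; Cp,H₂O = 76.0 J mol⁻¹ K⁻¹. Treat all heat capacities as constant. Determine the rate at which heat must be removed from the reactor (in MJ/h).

Extent of reaction ξ = 0.703 × 23.8 / 2 = 8.3657 mol/s
Reaction term: ξ·ΔH°_rxn = 8.3657 × -43.1 = -360.56 kJ/s
Sensible, feed 78.6→25 °C: -170.94 kJ/s
Outlet flows (mol/s): A 7.0686, B 8.3657, H₂O 8.3657
Sensible, products 25→89.6 °C: 261.15 kJ/s
Q = ΔH = -270.36 kJ/s = -270.36 kW
Heat removed = 973.29 MJ/h

Q_out = 973 MJ/h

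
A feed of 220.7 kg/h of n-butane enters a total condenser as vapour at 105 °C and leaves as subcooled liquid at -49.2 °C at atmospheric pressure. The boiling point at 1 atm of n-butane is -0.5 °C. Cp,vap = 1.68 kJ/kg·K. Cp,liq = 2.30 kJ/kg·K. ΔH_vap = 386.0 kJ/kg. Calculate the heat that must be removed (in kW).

vapour 105→-0.5 °C: -177.24 kJ/kg
condensation at -0.5 °C: -386 kJ/kg
liquid -0.5→-49.2 °C: -112.01 kJ/kg
Δh = -177.24 + -386 + -112.01 = -675.25 kJ/kg
Q = ṁ·Δh = 220.7 kg/h × -675.25 kJ/kg = -149030 kJ/h
|Q| = 41.397 kW

Q_c = 41.4 kW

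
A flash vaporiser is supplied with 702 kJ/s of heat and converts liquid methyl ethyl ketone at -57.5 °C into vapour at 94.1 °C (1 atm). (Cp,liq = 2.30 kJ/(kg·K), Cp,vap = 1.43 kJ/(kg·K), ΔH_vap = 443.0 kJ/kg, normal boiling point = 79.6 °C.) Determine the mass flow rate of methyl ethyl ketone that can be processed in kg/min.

Δh = 2.30×(79.6−-57.5) + 443.0 + 1.43×(94.1−79.6) = 779.06 kJ/kg
Q = 702 kJ/s = 702 kJ/s = 42120 kJ/min
ṁ = Q/Δh = 42120 / 779.06 = 54.065 kg/min

ṁ = 54.1 kg/min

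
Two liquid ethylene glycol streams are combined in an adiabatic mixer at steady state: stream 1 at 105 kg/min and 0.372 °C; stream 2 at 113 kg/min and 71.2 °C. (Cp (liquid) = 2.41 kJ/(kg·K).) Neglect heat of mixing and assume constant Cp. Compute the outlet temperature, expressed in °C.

Energy balance with Q = 0: Σ ṁᵢCp,ᵢ(T_out − Tᵢ) = 0
T_out = Σ ṁᵢCp,ᵢTᵢ / Σ ṁᵢCp,ᵢ
      = 19484 / 525.38 = 37.086 °C

T_out = 37.1 °C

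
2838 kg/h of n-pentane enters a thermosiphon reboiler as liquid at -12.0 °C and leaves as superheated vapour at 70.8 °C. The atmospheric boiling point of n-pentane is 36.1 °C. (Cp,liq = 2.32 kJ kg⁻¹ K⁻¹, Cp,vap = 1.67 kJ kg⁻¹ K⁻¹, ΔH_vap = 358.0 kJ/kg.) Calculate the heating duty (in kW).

Q = 416 kW

liquid -12.0→36.1 °C: 111.59 kJ/kg
vaporisation at 36.1 °C: 358 kJ/kg
vapour 36.1→70.8 °C: 57.949 kJ/kg
Δh = 111.59 + 358 + 57.949 = 527.54 kJ/kg
Q = ṁ·Δh = 2838 kg/h × 527.54 kJ/kg = 1.4972e+06 kJ/h
|Q| = 415.88 kW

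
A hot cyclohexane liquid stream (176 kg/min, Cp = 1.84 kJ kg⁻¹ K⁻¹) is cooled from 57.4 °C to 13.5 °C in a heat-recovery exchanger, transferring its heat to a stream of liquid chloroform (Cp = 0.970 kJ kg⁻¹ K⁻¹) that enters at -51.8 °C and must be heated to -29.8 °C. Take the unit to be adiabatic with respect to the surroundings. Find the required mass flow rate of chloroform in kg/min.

Heat released by hot stream: Q = 176 × 1.84 × (57.4 − 13.5) = 14217 kJ/min
Energy balance on cold side (adiabatic exchanger): Q = ṁ_c·Cp_c·(T_c,out − T_c,in)
ṁ_c = 14217 / [0.970 × (-29.8 − -51.8)] = 666.19 kg/min

ṁ_c = 666 kg/min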